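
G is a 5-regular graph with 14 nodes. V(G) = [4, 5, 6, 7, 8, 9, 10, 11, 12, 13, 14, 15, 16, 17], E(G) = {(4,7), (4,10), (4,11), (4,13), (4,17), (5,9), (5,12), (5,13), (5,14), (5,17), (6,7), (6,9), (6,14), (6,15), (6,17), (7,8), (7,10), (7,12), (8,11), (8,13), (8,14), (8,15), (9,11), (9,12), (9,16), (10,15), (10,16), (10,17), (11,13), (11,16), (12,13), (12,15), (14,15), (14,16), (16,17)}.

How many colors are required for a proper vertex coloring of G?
Clique number ω(G) = 3 (lower bound: χ ≥ ω).
The clique on [4, 10, 17] has size 3, forcing χ ≥ 3, and the coloring below uses 3 colors, so χ(G) = 3.
A valid 3-coloring: color 1: [7, 9, 13, 15, 17]; color 2: [4, 5, 6, 8, 16]; color 3: [10, 11, 12, 14].

χ(G) = 3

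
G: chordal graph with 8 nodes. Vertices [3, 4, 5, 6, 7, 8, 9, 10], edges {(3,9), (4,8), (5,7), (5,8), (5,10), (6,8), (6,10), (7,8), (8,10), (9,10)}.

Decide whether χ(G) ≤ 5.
Yes, G is 5-colorable

A valid 5-coloring: color 1: [8, 9]; color 2: [3, 4, 7, 10]; color 3: [5, 6].
(χ(G) = 3 ≤ 5.)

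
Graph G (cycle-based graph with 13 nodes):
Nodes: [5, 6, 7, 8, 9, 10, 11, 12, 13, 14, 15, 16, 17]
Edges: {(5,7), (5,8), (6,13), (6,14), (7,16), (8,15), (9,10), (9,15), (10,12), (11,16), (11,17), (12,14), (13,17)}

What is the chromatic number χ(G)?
χ(G) = 3

Clique number ω(G) = 2 (lower bound: χ ≥ ω).
Odd cycle [13, 6, 14, 12, 10, 9, 15, 8, 5, 7, 16, 11, 17] needs 3 colors (χ ≥ 3).
The coloring below uses 3 colors, so χ(G) = 3.
A valid 3-coloring: color 1: [5, 10, 11, 13, 14, 15]; color 2: [6, 7, 8, 9, 12, 17]; color 3: [16].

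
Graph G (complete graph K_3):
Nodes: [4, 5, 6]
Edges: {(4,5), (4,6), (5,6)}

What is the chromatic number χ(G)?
χ(G) = 3

Clique number ω(G) = 3 (lower bound: χ ≥ ω).
The clique on [4, 5, 6] has size 3, forcing χ ≥ 3, and the coloring below uses 3 colors, so χ(G) = 3.
A valid 3-coloring: color 1: [6]; color 2: [5]; color 3: [4].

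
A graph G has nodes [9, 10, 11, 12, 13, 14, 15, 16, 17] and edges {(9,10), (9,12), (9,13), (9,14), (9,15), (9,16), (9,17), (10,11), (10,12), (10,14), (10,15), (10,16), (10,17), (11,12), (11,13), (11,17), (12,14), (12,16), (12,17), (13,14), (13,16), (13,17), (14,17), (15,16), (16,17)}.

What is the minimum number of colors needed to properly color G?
χ(G) = 5

Clique number ω(G) = 5 (lower bound: χ ≥ ω).
The clique on [9, 10, 12, 16, 17] has size 5, forcing χ ≥ 5, and the coloring below uses 5 colors, so χ(G) = 5.
A valid 5-coloring: color 1: [15, 17]; color 2: [10, 13]; color 3: [9, 11]; color 4: [12]; color 5: [14, 16].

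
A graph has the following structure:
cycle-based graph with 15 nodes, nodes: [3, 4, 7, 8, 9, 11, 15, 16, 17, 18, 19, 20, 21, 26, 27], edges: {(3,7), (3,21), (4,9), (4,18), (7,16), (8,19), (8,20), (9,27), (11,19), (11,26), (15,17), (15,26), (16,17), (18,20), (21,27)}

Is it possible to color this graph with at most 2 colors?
Odd cycle [18, 20, 8, 19, 11, 26, 15, 17, 16, 7, 3, 21, 27, 9, 4] needs 3 colors (χ ≥ 3).
Hence χ(G) ≥ 3 > 2, so no proper 2-coloring exists.

No, G is not 2-colorable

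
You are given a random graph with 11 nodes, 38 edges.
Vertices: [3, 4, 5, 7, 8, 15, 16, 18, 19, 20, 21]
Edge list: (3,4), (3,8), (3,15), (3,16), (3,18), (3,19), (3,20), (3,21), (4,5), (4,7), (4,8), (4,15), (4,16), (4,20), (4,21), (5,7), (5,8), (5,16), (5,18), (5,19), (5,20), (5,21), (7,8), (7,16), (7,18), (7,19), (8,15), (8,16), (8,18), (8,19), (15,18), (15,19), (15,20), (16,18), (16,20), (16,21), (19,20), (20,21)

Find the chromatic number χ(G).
Clique number ω(G) = 5 (lower bound: χ ≥ ω).
The clique on [3, 4, 16, 20, 21] has size 5, forcing χ ≥ 5, and the coloring below uses 5 colors, so χ(G) = 5.
A valid 5-coloring: color 1: [4, 18, 19]; color 2: [3, 5]; color 3: [8, 20]; color 4: [15, 16]; color 5: [7, 21].

χ(G) = 5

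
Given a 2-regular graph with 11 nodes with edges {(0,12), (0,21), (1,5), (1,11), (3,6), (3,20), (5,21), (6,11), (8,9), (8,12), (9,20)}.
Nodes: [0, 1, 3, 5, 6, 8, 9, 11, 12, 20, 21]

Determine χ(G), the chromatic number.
χ(G) = 3

Clique number ω(G) = 2 (lower bound: χ ≥ ω).
Odd cycle [12, 8, 9, 20, 3, 6, 11, 1, 5, 21, 0] needs 3 colors (χ ≥ 3).
The coloring below uses 3 colors, so χ(G) = 3.
A valid 3-coloring: color 1: [1, 6, 9, 12, 21]; color 2: [0, 3, 5, 8, 11]; color 3: [20].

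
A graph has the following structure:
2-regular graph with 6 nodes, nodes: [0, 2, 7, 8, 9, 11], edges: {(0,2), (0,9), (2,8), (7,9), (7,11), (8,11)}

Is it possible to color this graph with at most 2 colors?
Yes, G is 2-colorable

A valid 2-coloring: color 1: [2, 9, 11]; color 2: [0, 7, 8].
(χ(G) = 2 ≤ 2.)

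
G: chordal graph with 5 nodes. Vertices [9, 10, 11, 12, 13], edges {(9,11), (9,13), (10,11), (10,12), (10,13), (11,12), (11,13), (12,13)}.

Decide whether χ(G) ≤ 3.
The clique on vertices [10, 11, 12, 13] has size 4 > 3, so it alone needs 4 colors.

No, G is not 3-colorable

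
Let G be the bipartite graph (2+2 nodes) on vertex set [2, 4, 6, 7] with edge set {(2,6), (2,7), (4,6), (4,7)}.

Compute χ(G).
χ(G) = 2

Clique number ω(G) = 2 (lower bound: χ ≥ ω).
The graph is bipartite (no odd cycle), so 2 colors suffice: χ(G) = 2.
A valid 2-coloring: color 1: [2, 4]; color 2: [6, 7].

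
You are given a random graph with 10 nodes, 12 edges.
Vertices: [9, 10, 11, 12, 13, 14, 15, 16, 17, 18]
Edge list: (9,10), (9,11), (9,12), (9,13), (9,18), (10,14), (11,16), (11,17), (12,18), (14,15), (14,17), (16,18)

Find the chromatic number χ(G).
Clique number ω(G) = 3 (lower bound: χ ≥ ω).
The clique on [9, 12, 18] has size 3, forcing χ ≥ 3, and the coloring below uses 3 colors, so χ(G) = 3.
A valid 3-coloring: color 1: [9, 15, 16, 17]; color 2: [11, 13, 14, 18]; color 3: [10, 12].

χ(G) = 3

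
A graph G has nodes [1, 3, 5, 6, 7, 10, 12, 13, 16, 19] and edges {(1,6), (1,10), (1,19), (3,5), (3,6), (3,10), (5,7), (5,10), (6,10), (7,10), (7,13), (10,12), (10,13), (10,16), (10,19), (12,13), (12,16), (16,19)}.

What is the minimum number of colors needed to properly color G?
χ(G) = 4

Clique number ω(G) = 3 (lower bound: χ ≥ ω).
Odd cycle [7, 13, 12, 16, 19, 1, 6, 3, 5] needs 3 colors (χ ≥ 3).
Vertex 10 is adjacent to every vertex of [1, 3, 5, 6, 7, 12, 13, 16, 19], which already need 3 colors among themselves, so 10 needs a new color (χ ≥ 4).
The coloring below uses 4 colors, so χ(G) = 4.
A valid 4-coloring: color 1: [10]; color 2: [3, 7, 12, 19]; color 3: [1, 5, 13, 16]; color 4: [6].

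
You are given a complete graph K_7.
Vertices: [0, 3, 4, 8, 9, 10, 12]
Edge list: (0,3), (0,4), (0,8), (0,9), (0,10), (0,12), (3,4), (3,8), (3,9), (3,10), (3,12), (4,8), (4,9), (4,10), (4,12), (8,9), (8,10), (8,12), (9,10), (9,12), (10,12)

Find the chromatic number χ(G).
Clique number ω(G) = 7 (lower bound: χ ≥ ω).
The clique on [0, 3, 4, 8, 9, 10, 12] has size 7, forcing χ ≥ 7, and the coloring below uses 7 colors, so χ(G) = 7.
A valid 7-coloring: color 1: [0]; color 2: [12]; color 3: [10]; color 4: [3]; color 5: [9]; color 6: [4]; color 7: [8].

χ(G) = 7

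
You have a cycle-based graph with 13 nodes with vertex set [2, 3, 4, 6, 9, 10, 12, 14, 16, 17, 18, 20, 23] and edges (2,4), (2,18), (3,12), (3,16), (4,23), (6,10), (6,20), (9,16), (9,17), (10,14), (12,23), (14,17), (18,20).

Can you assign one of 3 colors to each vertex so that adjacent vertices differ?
A valid 3-coloring: color 1: [4, 6, 9, 12, 14, 18]; color 2: [2, 10, 16, 17, 20, 23]; color 3: [3].
(χ(G) = 3 ≤ 3.)

Yes, G is 3-colorable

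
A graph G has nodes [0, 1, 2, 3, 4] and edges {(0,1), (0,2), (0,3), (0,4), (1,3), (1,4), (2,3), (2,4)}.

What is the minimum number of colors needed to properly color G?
Clique number ω(G) = 3 (lower bound: χ ≥ ω).
The clique on [0, 1, 3] has size 3, forcing χ ≥ 3, and the coloring below uses 3 colors, so χ(G) = 3.
A valid 3-coloring: color 1: [0]; color 2: [1, 2]; color 3: [3, 4].

χ(G) = 3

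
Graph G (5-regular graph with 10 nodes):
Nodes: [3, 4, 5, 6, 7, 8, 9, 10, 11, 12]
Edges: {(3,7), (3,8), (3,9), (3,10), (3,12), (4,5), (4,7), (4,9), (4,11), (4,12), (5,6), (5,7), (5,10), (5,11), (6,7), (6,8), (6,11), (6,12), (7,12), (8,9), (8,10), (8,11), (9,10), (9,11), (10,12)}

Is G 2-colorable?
No, G is not 2-colorable

The clique on vertices [3, 8, 9, 10] has size 4 > 2, so it alone needs 4 colors.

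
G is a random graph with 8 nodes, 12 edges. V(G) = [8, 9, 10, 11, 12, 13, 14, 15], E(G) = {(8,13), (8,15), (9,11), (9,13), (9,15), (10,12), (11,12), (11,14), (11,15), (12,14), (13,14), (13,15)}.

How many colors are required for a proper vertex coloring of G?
Clique number ω(G) = 3 (lower bound: χ ≥ ω).
The clique on [8, 13, 15] has size 3, forcing χ ≥ 3, and the coloring below uses 3 colors, so χ(G) = 3.
A valid 3-coloring: color 1: [10, 11, 13]; color 2: [12, 15]; color 3: [8, 9, 14].

χ(G) = 3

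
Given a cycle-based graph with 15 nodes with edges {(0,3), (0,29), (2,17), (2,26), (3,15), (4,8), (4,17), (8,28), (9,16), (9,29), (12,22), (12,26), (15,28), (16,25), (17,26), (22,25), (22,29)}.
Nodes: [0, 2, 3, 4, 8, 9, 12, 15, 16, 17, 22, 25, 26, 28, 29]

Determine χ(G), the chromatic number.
Clique number ω(G) = 3 (lower bound: χ ≥ ω).
The clique on [2, 17, 26] has size 3, forcing χ ≥ 3, and the coloring below uses 3 colors, so χ(G) = 3.
A valid 3-coloring: color 1: [3, 8, 12, 16, 17, 29]; color 2: [0, 4, 9, 22, 26, 28]; color 3: [2, 15, 25].

χ(G) = 3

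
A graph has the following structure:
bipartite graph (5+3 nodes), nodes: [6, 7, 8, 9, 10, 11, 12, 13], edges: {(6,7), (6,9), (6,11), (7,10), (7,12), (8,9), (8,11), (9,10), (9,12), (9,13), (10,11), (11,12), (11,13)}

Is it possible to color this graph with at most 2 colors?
Yes, G is 2-colorable

A valid 2-coloring: color 1: [7, 9, 11]; color 2: [6, 8, 10, 12, 13].
(χ(G) = 2 ≤ 2.)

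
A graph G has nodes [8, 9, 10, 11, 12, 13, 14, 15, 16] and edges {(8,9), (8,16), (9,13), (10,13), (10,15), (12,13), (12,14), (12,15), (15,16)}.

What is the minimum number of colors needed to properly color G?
χ(G) = 2

Clique number ω(G) = 2 (lower bound: χ ≥ ω).
The graph is bipartite (no odd cycle), so 2 colors suffice: χ(G) = 2.
A valid 2-coloring: color 1: [9, 10, 11, 12, 16]; color 2: [8, 13, 14, 15].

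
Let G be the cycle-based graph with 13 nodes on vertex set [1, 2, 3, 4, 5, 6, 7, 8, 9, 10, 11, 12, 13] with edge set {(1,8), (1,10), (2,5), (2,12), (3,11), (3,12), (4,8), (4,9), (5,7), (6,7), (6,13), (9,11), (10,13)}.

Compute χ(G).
χ(G) = 3

Clique number ω(G) = 2 (lower bound: χ ≥ ω).
Odd cycle [6, 13, 10, 1, 8, 4, 9, 11, 3, 12, 2, 5, 7] needs 3 colors (χ ≥ 3).
The coloring below uses 3 colors, so χ(G) = 3.
A valid 3-coloring: color 1: [3, 5, 6, 8, 9, 10]; color 2: [1, 4, 7, 11, 12, 13]; color 3: [2].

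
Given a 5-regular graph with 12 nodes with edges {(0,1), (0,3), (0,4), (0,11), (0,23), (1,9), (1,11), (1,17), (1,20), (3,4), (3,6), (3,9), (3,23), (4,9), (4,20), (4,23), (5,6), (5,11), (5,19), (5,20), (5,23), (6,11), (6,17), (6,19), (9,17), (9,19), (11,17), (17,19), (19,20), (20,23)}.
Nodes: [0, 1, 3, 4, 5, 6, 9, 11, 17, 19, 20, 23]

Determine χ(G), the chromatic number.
χ(G) = 4

Clique number ω(G) = 4 (lower bound: χ ≥ ω).
The clique on [0, 3, 4, 23] has size 4, forcing χ ≥ 4, and the coloring below uses 4 colors, so χ(G) = 4.
A valid 4-coloring: color 1: [1, 3, 19]; color 2: [4, 5, 17]; color 3: [9, 11, 23]; color 4: [0, 6, 20].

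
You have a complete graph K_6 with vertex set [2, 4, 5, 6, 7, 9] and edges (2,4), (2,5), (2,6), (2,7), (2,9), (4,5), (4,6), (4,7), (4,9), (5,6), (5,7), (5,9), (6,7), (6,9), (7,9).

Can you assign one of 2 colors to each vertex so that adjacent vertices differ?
The clique on vertices [2, 4, 5, 6, 7, 9] has size 6 > 2, so it alone needs 6 colors.

No, G is not 2-colorable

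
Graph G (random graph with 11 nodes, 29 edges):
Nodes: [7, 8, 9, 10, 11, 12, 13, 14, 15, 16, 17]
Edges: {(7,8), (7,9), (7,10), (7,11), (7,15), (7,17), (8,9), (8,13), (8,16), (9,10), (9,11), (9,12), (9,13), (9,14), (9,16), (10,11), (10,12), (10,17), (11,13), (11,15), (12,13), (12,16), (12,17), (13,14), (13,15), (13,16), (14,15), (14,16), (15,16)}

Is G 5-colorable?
Yes, G is 5-colorable

A valid 5-coloring: color 1: [9, 15, 17]; color 2: [7, 13]; color 3: [10, 16]; color 4: [8, 11, 12, 14].
(χ(G) = 4 ≤ 5.)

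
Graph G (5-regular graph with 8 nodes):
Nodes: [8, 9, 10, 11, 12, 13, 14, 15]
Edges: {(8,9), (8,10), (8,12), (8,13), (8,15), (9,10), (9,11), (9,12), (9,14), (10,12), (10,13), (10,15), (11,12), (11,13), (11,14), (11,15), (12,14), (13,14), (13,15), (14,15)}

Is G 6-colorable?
A valid 6-coloring: color 1: [8, 14]; color 2: [12, 15]; color 3: [9, 13]; color 4: [10, 11].
(χ(G) = 4 ≤ 6.)

Yes, G is 6-colorable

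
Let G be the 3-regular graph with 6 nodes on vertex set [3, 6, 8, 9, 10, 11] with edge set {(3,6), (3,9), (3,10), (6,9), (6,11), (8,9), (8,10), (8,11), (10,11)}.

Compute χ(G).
Clique number ω(G) = 3 (lower bound: χ ≥ ω).
The clique on [8, 10, 11] has size 3, forcing χ ≥ 3, and the coloring below uses 3 colors, so χ(G) = 3.
A valid 3-coloring: color 1: [6, 8]; color 2: [3, 11]; color 3: [9, 10].

χ(G) = 3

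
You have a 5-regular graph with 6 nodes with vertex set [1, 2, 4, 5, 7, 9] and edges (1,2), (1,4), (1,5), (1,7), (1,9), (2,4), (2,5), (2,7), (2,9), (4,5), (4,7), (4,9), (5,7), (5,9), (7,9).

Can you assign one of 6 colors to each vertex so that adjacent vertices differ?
A valid 6-coloring: color 1: [4]; color 2: [2]; color 3: [9]; color 4: [7]; color 5: [5]; color 6: [1].
(χ(G) = 6 ≤ 6.)

Yes, G is 6-colorable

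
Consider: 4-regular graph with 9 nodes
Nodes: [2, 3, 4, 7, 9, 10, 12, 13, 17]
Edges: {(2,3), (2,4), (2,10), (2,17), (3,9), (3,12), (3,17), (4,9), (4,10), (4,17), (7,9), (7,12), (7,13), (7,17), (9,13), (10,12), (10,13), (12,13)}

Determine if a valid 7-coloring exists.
Yes, G is 7-colorable

A valid 7-coloring: color 1: [3, 4, 7]; color 2: [9, 10, 17]; color 3: [2, 12]; color 4: [13].
(χ(G) = 4 ≤ 7.)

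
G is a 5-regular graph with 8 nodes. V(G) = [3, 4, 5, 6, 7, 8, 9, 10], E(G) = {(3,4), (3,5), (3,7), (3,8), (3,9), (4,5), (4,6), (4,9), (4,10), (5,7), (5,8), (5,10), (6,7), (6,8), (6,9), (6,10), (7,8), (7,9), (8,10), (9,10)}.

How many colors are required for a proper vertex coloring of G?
χ(G) = 4

Clique number ω(G) = 4 (lower bound: χ ≥ ω).
The clique on [4, 6, 9, 10] has size 4, forcing χ ≥ 4, and the coloring below uses 4 colors, so χ(G) = 4.
A valid 4-coloring: color 1: [4, 8]; color 2: [7, 10]; color 3: [5, 9]; color 4: [3, 6].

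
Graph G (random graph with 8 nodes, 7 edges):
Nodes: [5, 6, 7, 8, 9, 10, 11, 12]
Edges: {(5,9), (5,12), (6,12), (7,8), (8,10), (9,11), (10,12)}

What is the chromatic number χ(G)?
χ(G) = 2

Clique number ω(G) = 2 (lower bound: χ ≥ ω).
The graph is bipartite (no odd cycle), so 2 colors suffice: χ(G) = 2.
A valid 2-coloring: color 1: [8, 9, 12]; color 2: [5, 6, 7, 10, 11].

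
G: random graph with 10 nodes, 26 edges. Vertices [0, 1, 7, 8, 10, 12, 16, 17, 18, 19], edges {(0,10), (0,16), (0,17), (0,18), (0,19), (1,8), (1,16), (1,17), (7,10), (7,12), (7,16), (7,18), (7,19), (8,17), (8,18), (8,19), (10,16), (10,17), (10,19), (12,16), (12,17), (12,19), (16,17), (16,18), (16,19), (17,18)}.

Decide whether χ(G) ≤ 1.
The clique on vertices [0, 10, 16, 17] has size 4 > 1, so it alone needs 4 colors.

No, G is not 1-colorable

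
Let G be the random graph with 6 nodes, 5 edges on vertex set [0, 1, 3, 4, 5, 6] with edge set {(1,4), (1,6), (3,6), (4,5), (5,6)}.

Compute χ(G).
Clique number ω(G) = 2 (lower bound: χ ≥ ω).
The graph is bipartite (no odd cycle), so 2 colors suffice: χ(G) = 2.
A valid 2-coloring: color 1: [0, 4, 6]; color 2: [1, 3, 5].

χ(G) = 2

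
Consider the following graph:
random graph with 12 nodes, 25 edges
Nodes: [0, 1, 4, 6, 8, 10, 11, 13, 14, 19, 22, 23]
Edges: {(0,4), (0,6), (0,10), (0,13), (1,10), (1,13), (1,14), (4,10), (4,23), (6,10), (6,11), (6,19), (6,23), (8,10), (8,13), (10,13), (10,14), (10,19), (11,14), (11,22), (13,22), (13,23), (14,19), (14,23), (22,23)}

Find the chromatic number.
χ(G) = 3

Clique number ω(G) = 3 (lower bound: χ ≥ ω).
The clique on [0, 4, 10] has size 3, forcing χ ≥ 3, and the coloring below uses 3 colors, so χ(G) = 3.
A valid 3-coloring: color 1: [10, 22]; color 2: [4, 6, 13, 14]; color 3: [0, 1, 8, 11, 19, 23].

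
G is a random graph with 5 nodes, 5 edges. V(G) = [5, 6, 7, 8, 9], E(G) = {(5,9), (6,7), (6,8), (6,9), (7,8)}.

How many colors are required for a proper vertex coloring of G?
Clique number ω(G) = 3 (lower bound: χ ≥ ω).
The clique on [6, 7, 8] has size 3, forcing χ ≥ 3, and the coloring below uses 3 colors, so χ(G) = 3.
A valid 3-coloring: color 1: [5, 6]; color 2: [7, 9]; color 3: [8].

χ(G) = 3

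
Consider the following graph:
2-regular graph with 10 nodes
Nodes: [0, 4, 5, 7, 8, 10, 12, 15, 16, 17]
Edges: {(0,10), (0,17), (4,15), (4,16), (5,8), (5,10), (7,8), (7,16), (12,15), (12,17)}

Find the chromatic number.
χ(G) = 2

Clique number ω(G) = 2 (lower bound: χ ≥ ω).
The graph is bipartite (no odd cycle), so 2 colors suffice: χ(G) = 2.
A valid 2-coloring: color 1: [8, 10, 15, 16, 17]; color 2: [0, 4, 5, 7, 12].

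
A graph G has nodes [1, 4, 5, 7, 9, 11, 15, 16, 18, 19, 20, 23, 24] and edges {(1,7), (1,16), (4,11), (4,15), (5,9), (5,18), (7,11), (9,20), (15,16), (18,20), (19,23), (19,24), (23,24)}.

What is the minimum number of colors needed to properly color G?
Clique number ω(G) = 3 (lower bound: χ ≥ ω).
The clique on [19, 23, 24] has size 3, forcing χ ≥ 3, and the coloring below uses 3 colors, so χ(G) = 3.
A valid 3-coloring: color 1: [4, 5, 7, 16, 20, 24]; color 2: [1, 9, 11, 15, 18, 23]; color 3: [19].

χ(G) = 3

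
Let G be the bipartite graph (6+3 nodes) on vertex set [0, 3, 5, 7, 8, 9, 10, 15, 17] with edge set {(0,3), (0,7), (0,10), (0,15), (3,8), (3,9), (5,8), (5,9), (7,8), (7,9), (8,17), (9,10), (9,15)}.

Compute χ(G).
Clique number ω(G) = 2 (lower bound: χ ≥ ω).
The graph is bipartite (no odd cycle), so 2 colors suffice: χ(G) = 2.
A valid 2-coloring: color 1: [0, 8, 9]; color 2: [3, 5, 7, 10, 15, 17].

χ(G) = 2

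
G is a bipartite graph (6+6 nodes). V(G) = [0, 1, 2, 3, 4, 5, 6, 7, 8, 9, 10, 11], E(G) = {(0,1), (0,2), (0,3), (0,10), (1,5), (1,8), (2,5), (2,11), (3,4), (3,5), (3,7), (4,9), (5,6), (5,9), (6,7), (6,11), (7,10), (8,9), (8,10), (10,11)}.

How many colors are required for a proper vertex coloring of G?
Clique number ω(G) = 2 (lower bound: χ ≥ ω).
The graph is bipartite (no odd cycle), so 2 colors suffice: χ(G) = 2.
A valid 2-coloring: color 1: [0, 4, 5, 7, 8, 11]; color 2: [1, 2, 3, 6, 9, 10].

χ(G) = 2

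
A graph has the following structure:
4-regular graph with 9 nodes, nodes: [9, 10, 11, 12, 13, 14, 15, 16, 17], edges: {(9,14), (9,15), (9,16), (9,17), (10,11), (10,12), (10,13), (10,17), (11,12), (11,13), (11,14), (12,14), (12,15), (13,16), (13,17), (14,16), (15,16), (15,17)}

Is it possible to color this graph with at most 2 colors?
The clique on vertices [9, 14, 16] has size 3 > 2, so it alone needs 3 colors.

No, G is not 2-colorable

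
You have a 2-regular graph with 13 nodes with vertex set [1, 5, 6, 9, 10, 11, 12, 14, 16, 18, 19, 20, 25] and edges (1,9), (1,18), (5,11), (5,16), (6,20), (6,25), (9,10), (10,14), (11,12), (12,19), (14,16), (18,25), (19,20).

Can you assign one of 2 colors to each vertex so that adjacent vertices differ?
No, G is not 2-colorable

Odd cycle [5, 16, 14, 10, 9, 1, 18, 25, 6, 20, 19, 12, 11] needs 3 colors (χ ≥ 3).
Hence χ(G) ≥ 3 > 2, so no proper 2-coloring exists.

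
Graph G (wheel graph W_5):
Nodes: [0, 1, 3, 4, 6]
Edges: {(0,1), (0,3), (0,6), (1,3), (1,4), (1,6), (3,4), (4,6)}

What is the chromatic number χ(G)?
χ(G) = 3

Clique number ω(G) = 3 (lower bound: χ ≥ ω).
The clique on [0, 1, 3] has size 3, forcing χ ≥ 3, and the coloring below uses 3 colors, so χ(G) = 3.
A valid 3-coloring: color 1: [1]; color 2: [0, 4]; color 3: [3, 6].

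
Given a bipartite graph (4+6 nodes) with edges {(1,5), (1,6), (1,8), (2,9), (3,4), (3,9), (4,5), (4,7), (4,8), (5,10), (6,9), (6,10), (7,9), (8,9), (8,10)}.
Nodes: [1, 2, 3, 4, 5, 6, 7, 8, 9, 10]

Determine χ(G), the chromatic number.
Clique number ω(G) = 2 (lower bound: χ ≥ ω).
The graph is bipartite (no odd cycle), so 2 colors suffice: χ(G) = 2.
A valid 2-coloring: color 1: [1, 4, 9, 10]; color 2: [2, 3, 5, 6, 7, 8].

χ(G) = 2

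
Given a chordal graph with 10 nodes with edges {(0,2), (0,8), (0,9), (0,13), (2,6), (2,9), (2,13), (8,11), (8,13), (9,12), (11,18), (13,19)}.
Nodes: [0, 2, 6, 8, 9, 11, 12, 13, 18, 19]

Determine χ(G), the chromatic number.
χ(G) = 3

Clique number ω(G) = 3 (lower bound: χ ≥ ω).
The clique on [0, 8, 13] has size 3, forcing χ ≥ 3, and the coloring below uses 3 colors, so χ(G) = 3.
A valid 3-coloring: color 1: [6, 9, 11, 13]; color 2: [0, 12, 18, 19]; color 3: [2, 8].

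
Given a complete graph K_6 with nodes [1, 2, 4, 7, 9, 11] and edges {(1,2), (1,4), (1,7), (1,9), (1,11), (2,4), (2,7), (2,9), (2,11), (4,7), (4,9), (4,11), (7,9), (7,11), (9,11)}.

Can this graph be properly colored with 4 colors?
No, G is not 4-colorable

The clique on vertices [1, 2, 4, 7, 9, 11] has size 6 > 4, so it alone needs 6 colors.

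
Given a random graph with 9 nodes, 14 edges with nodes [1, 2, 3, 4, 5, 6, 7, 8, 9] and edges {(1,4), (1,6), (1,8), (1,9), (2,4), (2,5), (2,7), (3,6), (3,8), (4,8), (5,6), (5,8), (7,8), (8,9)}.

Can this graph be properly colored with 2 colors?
No, G is not 2-colorable

The clique on vertices [1, 8, 9] has size 3 > 2, so it alone needs 3 colors.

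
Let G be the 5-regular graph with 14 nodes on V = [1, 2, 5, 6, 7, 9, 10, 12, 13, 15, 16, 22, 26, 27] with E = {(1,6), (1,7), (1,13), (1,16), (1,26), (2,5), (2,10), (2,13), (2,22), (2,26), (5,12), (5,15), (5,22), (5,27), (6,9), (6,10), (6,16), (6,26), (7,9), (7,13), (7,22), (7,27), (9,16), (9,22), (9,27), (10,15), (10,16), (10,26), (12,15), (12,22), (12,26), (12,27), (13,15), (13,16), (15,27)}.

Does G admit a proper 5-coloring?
Yes, G is 5-colorable

A valid 5-coloring: color 1: [1, 2, 9, 15]; color 2: [5, 7, 16, 26]; color 3: [6, 12, 13]; color 4: [10, 22, 27].
(χ(G) = 4 ≤ 5.)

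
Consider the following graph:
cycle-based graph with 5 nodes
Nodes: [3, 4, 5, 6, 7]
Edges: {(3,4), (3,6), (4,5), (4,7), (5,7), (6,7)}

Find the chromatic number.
Clique number ω(G) = 3 (lower bound: χ ≥ ω).
The clique on [4, 5, 7] has size 3, forcing χ ≥ 3, and the coloring below uses 3 colors, so χ(G) = 3.
A valid 3-coloring: color 1: [3, 7]; color 2: [4, 6]; color 3: [5].

χ(G) = 3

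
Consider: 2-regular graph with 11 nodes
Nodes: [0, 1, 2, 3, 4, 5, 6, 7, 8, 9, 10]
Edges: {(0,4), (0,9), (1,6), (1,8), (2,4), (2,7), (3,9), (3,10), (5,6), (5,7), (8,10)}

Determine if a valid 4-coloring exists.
Yes, G is 4-colorable

A valid 4-coloring: color 1: [0, 2, 3, 5, 8]; color 2: [1, 4, 7, 9, 10]; color 3: [6].
(χ(G) = 3 ≤ 4.)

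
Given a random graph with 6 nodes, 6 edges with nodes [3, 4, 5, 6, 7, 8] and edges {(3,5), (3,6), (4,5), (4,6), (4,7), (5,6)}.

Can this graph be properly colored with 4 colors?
Yes, G is 4-colorable

A valid 4-coloring: color 1: [6, 7, 8]; color 2: [5]; color 3: [3, 4].
(χ(G) = 3 ≤ 4.)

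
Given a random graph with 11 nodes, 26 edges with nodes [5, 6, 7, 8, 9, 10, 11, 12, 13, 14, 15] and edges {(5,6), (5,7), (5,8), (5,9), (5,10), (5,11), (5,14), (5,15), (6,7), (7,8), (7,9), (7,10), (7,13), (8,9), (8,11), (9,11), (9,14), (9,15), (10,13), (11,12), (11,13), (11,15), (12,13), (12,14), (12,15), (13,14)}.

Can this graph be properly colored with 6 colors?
Yes, G is 6-colorable

A valid 6-coloring: color 1: [5, 13]; color 2: [6, 9, 10, 12]; color 3: [7, 11, 14]; color 4: [8, 15].
(χ(G) = 4 ≤ 6.)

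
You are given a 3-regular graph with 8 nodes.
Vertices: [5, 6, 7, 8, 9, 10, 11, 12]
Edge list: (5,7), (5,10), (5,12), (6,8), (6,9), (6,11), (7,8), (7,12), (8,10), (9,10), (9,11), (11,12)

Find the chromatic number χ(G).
χ(G) = 3

Clique number ω(G) = 3 (lower bound: χ ≥ ω).
The clique on [5, 7, 12] has size 3, forcing χ ≥ 3, and the coloring below uses 3 colors, so χ(G) = 3.
A valid 3-coloring: color 1: [5, 8, 9]; color 2: [7, 10, 11]; color 3: [6, 12].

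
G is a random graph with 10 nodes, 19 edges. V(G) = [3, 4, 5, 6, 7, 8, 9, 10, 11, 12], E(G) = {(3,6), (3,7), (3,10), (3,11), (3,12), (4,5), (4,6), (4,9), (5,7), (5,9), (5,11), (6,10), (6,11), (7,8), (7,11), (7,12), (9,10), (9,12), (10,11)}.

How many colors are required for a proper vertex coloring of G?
χ(G) = 4

Clique number ω(G) = 4 (lower bound: χ ≥ ω).
The clique on [3, 6, 10, 11] has size 4, forcing χ ≥ 4, and the coloring below uses 4 colors, so χ(G) = 4.
A valid 4-coloring: color 1: [3, 5, 8]; color 2: [9, 11]; color 3: [6, 7]; color 4: [4, 10, 12].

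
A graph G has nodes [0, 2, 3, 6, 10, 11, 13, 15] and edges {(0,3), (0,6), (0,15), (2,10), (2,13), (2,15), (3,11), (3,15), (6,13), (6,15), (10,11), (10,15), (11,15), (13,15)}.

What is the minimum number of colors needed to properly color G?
Clique number ω(G) = 3 (lower bound: χ ≥ ω).
Odd cycle [10, 2, 13, 6, 0, 3, 11] needs 3 colors (χ ≥ 3).
Vertex 15 is adjacent to every vertex of [0, 2, 3, 6, 10, 11, 13], which already need 3 colors among themselves, so 15 needs a new color (χ ≥ 4).
The coloring below uses 4 colors, so χ(G) = 4.
A valid 4-coloring: color 1: [15]; color 2: [3, 10, 13]; color 3: [2, 6, 11]; color 4: [0].

χ(G) = 4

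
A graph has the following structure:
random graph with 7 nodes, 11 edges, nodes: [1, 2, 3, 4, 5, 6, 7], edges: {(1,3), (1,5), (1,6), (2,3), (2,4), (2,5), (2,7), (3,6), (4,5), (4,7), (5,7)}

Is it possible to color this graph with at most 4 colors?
Yes, G is 4-colorable

A valid 4-coloring: color 1: [2, 6]; color 2: [3, 5]; color 3: [1, 7]; color 4: [4].
(χ(G) = 4 ≤ 4.)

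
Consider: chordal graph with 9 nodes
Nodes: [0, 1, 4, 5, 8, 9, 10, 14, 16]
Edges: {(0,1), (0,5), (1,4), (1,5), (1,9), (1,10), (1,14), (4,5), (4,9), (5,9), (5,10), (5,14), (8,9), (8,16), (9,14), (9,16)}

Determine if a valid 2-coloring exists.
No, G is not 2-colorable

The clique on vertices [1, 4, 5, 9] has size 4 > 2, so it alone needs 4 colors.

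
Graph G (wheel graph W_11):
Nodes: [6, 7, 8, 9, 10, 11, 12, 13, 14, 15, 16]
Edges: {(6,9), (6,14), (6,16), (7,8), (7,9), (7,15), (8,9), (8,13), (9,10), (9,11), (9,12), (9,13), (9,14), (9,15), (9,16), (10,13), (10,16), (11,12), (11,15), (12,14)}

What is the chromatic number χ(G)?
χ(G) = 3

Clique number ω(G) = 3 (lower bound: χ ≥ ω).
The clique on [6, 9, 16] has size 3, forcing χ ≥ 3, and the coloring below uses 3 colors, so χ(G) = 3.
A valid 3-coloring: color 1: [9]; color 2: [7, 11, 13, 14, 16]; color 3: [6, 8, 10, 12, 15].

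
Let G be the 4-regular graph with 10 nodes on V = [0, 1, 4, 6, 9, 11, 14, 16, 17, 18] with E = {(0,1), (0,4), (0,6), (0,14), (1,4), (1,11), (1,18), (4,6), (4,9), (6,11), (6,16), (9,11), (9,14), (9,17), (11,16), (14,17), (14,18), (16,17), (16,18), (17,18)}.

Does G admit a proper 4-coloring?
A valid 4-coloring: color 1: [0, 11, 17]; color 2: [4, 14, 16]; color 3: [6, 9, 18]; color 4: [1].
(χ(G) = 4 ≤ 4.)

Yes, G is 4-colorable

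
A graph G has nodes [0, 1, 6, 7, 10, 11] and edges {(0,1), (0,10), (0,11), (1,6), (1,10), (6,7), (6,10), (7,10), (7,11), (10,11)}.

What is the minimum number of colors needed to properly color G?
χ(G) = 4

Clique number ω(G) = 3 (lower bound: χ ≥ ω).
Odd cycle [11, 7, 6, 1, 0] needs 3 colors (χ ≥ 3).
Vertex 10 is adjacent to every vertex of [0, 1, 6, 7, 11], which already need 3 colors among themselves, so 10 needs a new color (χ ≥ 4).
The coloring below uses 4 colors, so χ(G) = 4.
A valid 4-coloring: color 1: [10]; color 2: [1, 11]; color 3: [0, 7]; color 4: [6].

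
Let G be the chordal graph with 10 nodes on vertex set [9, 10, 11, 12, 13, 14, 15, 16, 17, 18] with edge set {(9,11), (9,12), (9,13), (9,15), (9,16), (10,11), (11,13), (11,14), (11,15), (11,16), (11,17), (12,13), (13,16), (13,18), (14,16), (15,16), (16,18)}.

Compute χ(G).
χ(G) = 4

Clique number ω(G) = 4 (lower bound: χ ≥ ω).
The clique on [9, 11, 13, 16] has size 4, forcing χ ≥ 4, and the coloring below uses 4 colors, so χ(G) = 4.
A valid 4-coloring: color 1: [11, 12, 18]; color 2: [10, 16, 17]; color 3: [13, 14, 15]; color 4: [9].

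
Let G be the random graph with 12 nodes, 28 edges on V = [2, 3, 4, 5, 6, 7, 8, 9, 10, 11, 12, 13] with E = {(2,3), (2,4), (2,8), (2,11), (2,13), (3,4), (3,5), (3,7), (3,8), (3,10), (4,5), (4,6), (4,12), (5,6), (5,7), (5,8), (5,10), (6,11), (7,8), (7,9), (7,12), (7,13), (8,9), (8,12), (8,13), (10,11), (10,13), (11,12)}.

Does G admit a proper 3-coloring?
The clique on vertices [3, 5, 7, 8] has size 4 > 3, so it alone needs 4 colors.

No, G is not 3-colorable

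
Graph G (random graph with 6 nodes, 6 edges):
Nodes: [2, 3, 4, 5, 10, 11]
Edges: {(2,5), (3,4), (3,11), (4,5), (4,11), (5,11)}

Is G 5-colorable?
Yes, G is 5-colorable

A valid 5-coloring: color 1: [2, 4, 10]; color 2: [3, 5]; color 3: [11].
(χ(G) = 3 ≤ 5.)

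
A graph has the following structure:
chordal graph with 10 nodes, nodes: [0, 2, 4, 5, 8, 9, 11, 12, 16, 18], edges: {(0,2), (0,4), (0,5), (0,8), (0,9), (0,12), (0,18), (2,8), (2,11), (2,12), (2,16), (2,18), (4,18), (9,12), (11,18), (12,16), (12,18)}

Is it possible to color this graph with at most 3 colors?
No, G is not 3-colorable

The clique on vertices [0, 2, 12, 18] has size 4 > 3, so it alone needs 4 colors.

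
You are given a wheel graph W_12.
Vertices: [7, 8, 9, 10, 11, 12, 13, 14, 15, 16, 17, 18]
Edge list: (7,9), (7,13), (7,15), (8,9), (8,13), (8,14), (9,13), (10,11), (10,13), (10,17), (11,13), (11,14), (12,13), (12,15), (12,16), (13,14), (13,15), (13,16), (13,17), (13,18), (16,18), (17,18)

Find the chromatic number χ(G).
χ(G) = 4

Clique number ω(G) = 3 (lower bound: χ ≥ ω).
Odd cycle [18, 16, 12, 15, 7, 9, 8, 14, 11, 10, 17] needs 3 colors (χ ≥ 3).
Vertex 13 is adjacent to every vertex of [7, 8, 9, 10, 11, 12, 14, 15, 16, 17, 18], which already need 3 colors among themselves, so 13 needs a new color (χ ≥ 4).
The coloring below uses 4 colors, so χ(G) = 4.
A valid 4-coloring: color 1: [13]; color 2: [7, 8, 10, 12, 18]; color 3: [9, 14, 15, 16, 17]; color 4: [11].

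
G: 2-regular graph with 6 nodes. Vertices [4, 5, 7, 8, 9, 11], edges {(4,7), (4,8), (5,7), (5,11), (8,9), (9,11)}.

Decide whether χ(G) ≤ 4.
Yes, G is 4-colorable

A valid 4-coloring: color 1: [7, 8, 11]; color 2: [4, 5, 9].
(χ(G) = 2 ≤ 4.)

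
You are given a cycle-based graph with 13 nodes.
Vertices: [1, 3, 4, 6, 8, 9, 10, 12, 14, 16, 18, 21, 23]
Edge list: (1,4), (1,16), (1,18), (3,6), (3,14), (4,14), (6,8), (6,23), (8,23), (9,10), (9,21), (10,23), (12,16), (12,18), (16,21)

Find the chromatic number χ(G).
χ(G) = 3

Clique number ω(G) = 3 (lower bound: χ ≥ ω).
The clique on [6, 8, 23] has size 3, forcing χ ≥ 3, and the coloring below uses 3 colors, so χ(G) = 3.
A valid 3-coloring: color 1: [1, 6, 10, 12, 14, 21]; color 2: [3, 4, 9, 16, 18, 23]; color 3: [8].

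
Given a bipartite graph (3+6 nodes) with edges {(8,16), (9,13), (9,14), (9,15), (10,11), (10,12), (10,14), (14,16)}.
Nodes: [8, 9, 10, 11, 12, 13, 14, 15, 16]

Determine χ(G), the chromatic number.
χ(G) = 2

Clique number ω(G) = 2 (lower bound: χ ≥ ω).
The graph is bipartite (no odd cycle), so 2 colors suffice: χ(G) = 2.
A valid 2-coloring: color 1: [9, 10, 16]; color 2: [8, 11, 12, 13, 14, 15].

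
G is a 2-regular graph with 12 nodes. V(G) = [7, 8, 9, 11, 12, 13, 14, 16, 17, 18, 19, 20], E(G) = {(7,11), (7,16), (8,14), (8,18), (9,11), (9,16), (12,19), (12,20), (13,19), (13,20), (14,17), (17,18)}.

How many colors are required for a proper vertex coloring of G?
χ(G) = 2

Clique number ω(G) = 2 (lower bound: χ ≥ ω).
The graph is bipartite (no odd cycle), so 2 colors suffice: χ(G) = 2.
A valid 2-coloring: color 1: [11, 14, 16, 18, 19, 20]; color 2: [7, 8, 9, 12, 13, 17].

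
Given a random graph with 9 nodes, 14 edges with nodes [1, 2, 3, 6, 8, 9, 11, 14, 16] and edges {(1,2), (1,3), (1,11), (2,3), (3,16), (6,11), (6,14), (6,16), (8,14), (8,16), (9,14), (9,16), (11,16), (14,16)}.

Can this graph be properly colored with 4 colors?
Yes, G is 4-colorable

A valid 4-coloring: color 1: [2, 16]; color 2: [3, 11, 14]; color 3: [1, 6, 8, 9].
(χ(G) = 3 ≤ 4.)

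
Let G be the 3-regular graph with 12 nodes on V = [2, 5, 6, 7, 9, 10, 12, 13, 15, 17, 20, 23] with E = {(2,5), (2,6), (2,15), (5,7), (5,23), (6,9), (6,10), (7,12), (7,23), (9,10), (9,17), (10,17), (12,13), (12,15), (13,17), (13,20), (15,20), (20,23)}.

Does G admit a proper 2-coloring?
No, G is not 2-colorable

The clique on vertices [5, 7, 23] has size 3 > 2, so it alone needs 3 colors.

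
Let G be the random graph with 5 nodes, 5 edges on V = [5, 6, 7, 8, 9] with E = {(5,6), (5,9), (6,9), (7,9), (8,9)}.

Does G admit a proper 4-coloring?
Yes, G is 4-colorable

A valid 4-coloring: color 1: [9]; color 2: [6, 7, 8]; color 3: [5].
(χ(G) = 3 ≤ 4.)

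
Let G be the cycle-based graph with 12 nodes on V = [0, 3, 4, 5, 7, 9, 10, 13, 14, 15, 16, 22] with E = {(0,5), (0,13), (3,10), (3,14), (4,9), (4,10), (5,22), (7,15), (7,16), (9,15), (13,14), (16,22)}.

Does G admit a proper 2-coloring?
A valid 2-coloring: color 1: [3, 4, 5, 13, 15, 16]; color 2: [0, 7, 9, 10, 14, 22].
(χ(G) = 2 ≤ 2.)

Yes, G is 2-colorable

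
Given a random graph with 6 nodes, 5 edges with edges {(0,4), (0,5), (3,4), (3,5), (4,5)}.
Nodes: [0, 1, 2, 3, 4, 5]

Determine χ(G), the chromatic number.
χ(G) = 3

Clique number ω(G) = 3 (lower bound: χ ≥ ω).
The clique on [0, 4, 5] has size 3, forcing χ ≥ 3, and the coloring below uses 3 colors, so χ(G) = 3.
A valid 3-coloring: color 1: [1, 2, 5]; color 2: [4]; color 3: [0, 3].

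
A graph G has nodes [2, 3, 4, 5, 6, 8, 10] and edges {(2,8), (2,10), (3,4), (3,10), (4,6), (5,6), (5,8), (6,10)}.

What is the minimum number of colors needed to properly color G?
χ(G) = 3

Clique number ω(G) = 2 (lower bound: χ ≥ ω).
Odd cycle [8, 5, 6, 10, 2] needs 3 colors (χ ≥ 3).
The coloring below uses 3 colors, so χ(G) = 3.
A valid 3-coloring: color 1: [4, 8, 10]; color 2: [2, 3, 6]; color 3: [5].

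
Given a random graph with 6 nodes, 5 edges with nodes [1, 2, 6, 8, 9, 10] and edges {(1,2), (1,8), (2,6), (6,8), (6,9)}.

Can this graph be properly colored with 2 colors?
A valid 2-coloring: color 1: [1, 6, 10]; color 2: [2, 8, 9].
(χ(G) = 2 ≤ 2.)

Yes, G is 2-colorable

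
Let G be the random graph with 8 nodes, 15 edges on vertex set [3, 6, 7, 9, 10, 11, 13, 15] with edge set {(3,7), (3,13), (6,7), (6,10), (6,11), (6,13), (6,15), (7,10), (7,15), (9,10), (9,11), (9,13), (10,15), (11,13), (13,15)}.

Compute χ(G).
χ(G) = 4

Clique number ω(G) = 4 (lower bound: χ ≥ ω).
The clique on [6, 7, 10, 15] has size 4, forcing χ ≥ 4, and the coloring below uses 4 colors, so χ(G) = 4.
A valid 4-coloring: color 1: [7, 13]; color 2: [3, 6, 9]; color 3: [11, 15]; color 4: [10].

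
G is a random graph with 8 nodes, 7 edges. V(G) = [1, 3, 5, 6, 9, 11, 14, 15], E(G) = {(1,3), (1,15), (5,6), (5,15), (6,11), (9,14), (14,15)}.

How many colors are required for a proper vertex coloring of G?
Clique number ω(G) = 2 (lower bound: χ ≥ ω).
The graph is bipartite (no odd cycle), so 2 colors suffice: χ(G) = 2.
A valid 2-coloring: color 1: [3, 6, 9, 15]; color 2: [1, 5, 11, 14].

χ(G) = 2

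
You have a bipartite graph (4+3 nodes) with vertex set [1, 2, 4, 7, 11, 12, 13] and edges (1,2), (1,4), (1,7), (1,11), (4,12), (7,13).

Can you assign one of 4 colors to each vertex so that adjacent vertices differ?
Yes, G is 4-colorable

A valid 4-coloring: color 1: [1, 12, 13]; color 2: [2, 4, 7, 11].
(χ(G) = 2 ≤ 4.)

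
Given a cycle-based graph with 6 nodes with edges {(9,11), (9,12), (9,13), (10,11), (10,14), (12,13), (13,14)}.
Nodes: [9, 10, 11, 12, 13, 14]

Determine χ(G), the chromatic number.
Clique number ω(G) = 3 (lower bound: χ ≥ ω).
The clique on [9, 12, 13] has size 3, forcing χ ≥ 3, and the coloring below uses 3 colors, so χ(G) = 3.
A valid 3-coloring: color 1: [9, 10]; color 2: [11, 13]; color 3: [12, 14].

χ(G) = 3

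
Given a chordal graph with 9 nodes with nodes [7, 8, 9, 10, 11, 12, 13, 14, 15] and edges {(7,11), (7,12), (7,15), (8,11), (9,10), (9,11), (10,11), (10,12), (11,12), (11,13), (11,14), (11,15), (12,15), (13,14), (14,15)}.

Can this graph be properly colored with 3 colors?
The clique on vertices [7, 11, 12, 15] has size 4 > 3, so it alone needs 4 colors.

No, G is not 3-colorable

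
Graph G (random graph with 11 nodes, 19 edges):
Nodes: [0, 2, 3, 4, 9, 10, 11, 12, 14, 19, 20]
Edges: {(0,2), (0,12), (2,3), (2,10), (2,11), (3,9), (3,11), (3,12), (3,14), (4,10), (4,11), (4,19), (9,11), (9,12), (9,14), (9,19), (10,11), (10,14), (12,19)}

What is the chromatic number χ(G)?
Clique number ω(G) = 3 (lower bound: χ ≥ ω).
The clique on [3, 9, 11] has size 3, forcing χ ≥ 3, and the coloring below uses 3 colors, so χ(G) = 3.
A valid 3-coloring: color 1: [11, 12, 14, 20]; color 2: [0, 3, 10, 19]; color 3: [2, 4, 9].

χ(G) = 3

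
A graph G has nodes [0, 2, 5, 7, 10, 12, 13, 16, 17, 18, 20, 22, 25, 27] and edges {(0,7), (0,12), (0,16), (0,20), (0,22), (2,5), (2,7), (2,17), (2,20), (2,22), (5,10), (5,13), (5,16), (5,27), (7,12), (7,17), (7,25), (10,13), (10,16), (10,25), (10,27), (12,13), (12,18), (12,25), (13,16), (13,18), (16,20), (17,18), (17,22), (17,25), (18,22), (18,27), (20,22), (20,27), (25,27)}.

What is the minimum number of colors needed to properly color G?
Clique number ω(G) = 4 (lower bound: χ ≥ ω).
The clique on [5, 10, 13, 16] has size 4, forcing χ ≥ 4, and the coloring below uses 4 colors, so χ(G) = 4.
A valid 4-coloring: color 1: [0, 5, 18, 25]; color 2: [7, 16, 22, 27]; color 3: [10, 12, 17, 20]; color 4: [2, 13].

χ(G) = 4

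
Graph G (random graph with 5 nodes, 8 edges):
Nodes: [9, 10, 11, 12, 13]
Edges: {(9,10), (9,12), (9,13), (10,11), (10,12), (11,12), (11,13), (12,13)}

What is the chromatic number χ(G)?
χ(G) = 3

Clique number ω(G) = 3 (lower bound: χ ≥ ω).
The clique on [9, 10, 12] has size 3, forcing χ ≥ 3, and the coloring below uses 3 colors, so χ(G) = 3.
A valid 3-coloring: color 1: [12]; color 2: [10, 13]; color 3: [9, 11].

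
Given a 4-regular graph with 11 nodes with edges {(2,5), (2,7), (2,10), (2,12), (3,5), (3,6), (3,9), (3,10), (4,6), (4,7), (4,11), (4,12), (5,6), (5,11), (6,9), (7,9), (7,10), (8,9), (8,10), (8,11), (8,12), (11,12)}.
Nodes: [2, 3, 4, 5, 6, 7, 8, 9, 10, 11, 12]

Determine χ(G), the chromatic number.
χ(G) = 3

Clique number ω(G) = 3 (lower bound: χ ≥ ω).
The clique on [2, 7, 10] has size 3, forcing χ ≥ 3, and the coloring below uses 3 colors, so χ(G) = 3.
A valid 3-coloring: color 1: [2, 3, 4, 8]; color 2: [5, 9, 10, 12]; color 3: [6, 7, 11].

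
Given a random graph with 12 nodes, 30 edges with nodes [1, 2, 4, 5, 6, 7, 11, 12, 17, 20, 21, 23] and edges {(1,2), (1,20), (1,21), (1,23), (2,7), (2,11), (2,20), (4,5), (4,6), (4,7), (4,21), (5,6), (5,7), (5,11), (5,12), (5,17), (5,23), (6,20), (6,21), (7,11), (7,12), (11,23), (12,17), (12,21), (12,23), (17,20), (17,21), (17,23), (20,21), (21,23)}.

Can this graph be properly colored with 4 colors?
Yes, G is 4-colorable

A valid 4-coloring: color 1: [2, 5, 21]; color 2: [7, 20, 23]; color 3: [1, 6, 11, 12]; color 4: [4, 17].
(χ(G) = 4 ≤ 4.)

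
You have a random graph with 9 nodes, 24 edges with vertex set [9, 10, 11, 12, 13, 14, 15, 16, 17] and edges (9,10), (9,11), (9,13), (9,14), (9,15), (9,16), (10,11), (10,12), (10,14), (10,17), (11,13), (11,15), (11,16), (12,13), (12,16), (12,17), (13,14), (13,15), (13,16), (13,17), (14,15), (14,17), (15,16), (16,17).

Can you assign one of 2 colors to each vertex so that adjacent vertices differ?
No, G is not 2-colorable

The clique on vertices [9, 11, 13, 15, 16] has size 5 > 2, so it alone needs 5 colors.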